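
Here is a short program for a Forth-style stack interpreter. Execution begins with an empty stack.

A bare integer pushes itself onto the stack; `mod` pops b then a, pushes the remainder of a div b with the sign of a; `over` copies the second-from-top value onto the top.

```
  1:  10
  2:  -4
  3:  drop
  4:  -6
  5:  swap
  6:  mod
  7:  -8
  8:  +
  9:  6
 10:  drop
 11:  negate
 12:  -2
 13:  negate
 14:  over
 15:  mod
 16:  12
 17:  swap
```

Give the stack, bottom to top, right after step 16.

10      [10]
-4      [10, -4]
drop    [10]
-6      [10, -6]
swap    [-6, 10]
mod     [-6]
-8      [-6, -8]
+       [-14]
6       [-14, 6]
drop    [-14]
negate  [14]
-2      [14, -2]
negate  [14, 2]
over    [14, 2, 14]
mod     [14, 2]
12      [14, 2, 12]

[14, 2, 12]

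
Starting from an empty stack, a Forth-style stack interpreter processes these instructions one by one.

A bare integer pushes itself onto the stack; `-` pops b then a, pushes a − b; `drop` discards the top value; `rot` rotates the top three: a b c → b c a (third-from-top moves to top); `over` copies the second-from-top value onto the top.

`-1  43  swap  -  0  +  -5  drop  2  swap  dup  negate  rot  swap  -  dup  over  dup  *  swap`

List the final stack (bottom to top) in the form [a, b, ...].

[44, 46, 2116, 46]

-1     -> [-1]
43     -> [-1, 43]
swap   -> [43, -1]
-      -> [44]
0      -> [44, 0]
+      -> [44]
-5     -> [44, -5]
drop   -> [44]
2      -> [44, 2]
swap   -> [2, 44]
dup    -> [2, 44, 44]
negate -> [2, 44, -44]
rot    -> [44, -44, 2]
swap   -> [44, 2, -44]
-      -> [44, 46]
dup    -> [44, 46, 46]
over   -> [44, 46, 46, 46]
dup    -> [44, 46, 46, 46, 46]
*      -> [44, 46, 46, 2116]
swap   -> [44, 46, 2116, 46]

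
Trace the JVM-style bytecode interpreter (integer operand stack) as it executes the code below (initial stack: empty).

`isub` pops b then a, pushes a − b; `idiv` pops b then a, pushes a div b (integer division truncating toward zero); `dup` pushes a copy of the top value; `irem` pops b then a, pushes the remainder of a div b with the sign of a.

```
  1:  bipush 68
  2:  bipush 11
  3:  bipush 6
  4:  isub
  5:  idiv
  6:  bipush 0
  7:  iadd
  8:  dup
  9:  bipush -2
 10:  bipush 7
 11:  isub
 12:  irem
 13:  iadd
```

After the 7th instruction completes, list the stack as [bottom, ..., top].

[13]

bipush 68 : 68
bipush 11 : 68 11
bipush 6  : 68 11 6
isub      : 68 5
idiv      : 13
bipush 0  : 13 0
iadd      : 13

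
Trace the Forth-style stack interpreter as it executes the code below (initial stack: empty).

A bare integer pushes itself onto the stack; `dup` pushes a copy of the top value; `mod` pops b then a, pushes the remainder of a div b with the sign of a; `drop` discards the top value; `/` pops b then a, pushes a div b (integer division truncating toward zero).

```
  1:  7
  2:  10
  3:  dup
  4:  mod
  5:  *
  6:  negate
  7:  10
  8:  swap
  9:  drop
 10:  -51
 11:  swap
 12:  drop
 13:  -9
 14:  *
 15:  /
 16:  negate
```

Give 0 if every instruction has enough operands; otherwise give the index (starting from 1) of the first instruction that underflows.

7       7
10      7 10
dup     7 10 10
mod     7 0
*       0
negate  0
10      0 10
swap    10 0
drop    10
-51     10 -51
swap    -51 10
drop    -51
-9      -51 -9
*       459
/  — needs 2 operands, stack has 1 → underflow

15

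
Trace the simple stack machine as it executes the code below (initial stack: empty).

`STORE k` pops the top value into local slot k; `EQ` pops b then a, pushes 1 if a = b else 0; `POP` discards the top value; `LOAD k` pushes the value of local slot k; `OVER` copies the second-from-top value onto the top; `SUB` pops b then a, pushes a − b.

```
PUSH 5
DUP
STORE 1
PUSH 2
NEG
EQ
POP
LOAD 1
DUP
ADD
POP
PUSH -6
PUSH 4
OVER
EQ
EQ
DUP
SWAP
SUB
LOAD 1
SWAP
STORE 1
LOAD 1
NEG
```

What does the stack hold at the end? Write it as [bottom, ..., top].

[5, 0]

PUSH 5  → 5
DUP     → 5 5
STORE 1 → 5
PUSH 2  → 5 2
NEG     → 5 -2
EQ      → 0
POP     → (empty)
LOAD 1  → 5
DUP     → 5 5
ADD     → 10
POP     → (empty)
PUSH -6 → -6
PUSH 4  → -6 4
OVER    → -6 4 -6
EQ      → -6 0
EQ      → 0
DUP     → 0 0
SWAP    → 0 0
SUB     → 0
LOAD 1  → 0 5
SWAP    → 5 0
STORE 1 → 5
LOAD 1  → 5 0
NEG     → 5 0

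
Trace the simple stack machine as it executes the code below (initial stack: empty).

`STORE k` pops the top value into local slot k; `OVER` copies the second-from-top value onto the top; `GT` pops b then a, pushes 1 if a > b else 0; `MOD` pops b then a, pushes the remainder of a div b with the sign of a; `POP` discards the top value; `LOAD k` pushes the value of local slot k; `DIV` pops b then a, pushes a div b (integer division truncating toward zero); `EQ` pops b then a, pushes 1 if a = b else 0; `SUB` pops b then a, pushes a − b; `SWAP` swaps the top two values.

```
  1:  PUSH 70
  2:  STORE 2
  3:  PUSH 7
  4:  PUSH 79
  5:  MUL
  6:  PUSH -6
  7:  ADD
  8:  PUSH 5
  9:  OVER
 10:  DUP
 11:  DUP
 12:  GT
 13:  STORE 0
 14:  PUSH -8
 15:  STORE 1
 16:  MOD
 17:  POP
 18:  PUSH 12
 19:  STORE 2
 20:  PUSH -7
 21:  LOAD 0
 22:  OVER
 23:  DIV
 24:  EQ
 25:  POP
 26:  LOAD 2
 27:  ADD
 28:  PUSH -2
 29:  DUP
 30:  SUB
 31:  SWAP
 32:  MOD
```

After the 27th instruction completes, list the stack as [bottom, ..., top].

[559]

PUSH 70 -> [70]
STORE 2 -> []
PUSH 7  -> [7]
PUSH 79 -> [7, 79]
MUL     -> [553]
PUSH -6 -> [553, -6]
ADD     -> [547]
PUSH 5  -> [547, 5]
OVER    -> [547, 5, 547]
DUP     -> [547, 5, 547, 547]
DUP     -> [547, 5, 547, 547, 547]
GT      -> [547, 5, 547, 0]
STORE 0 -> [547, 5, 547]
PUSH -8 -> [547, 5, 547, -8]
STORE 1 -> [547, 5, 547]
MOD     -> [547, 5]
POP     -> [547]
PUSH 12 -> [547, 12]
STORE 2 -> [547]
PUSH -7 -> [547, -7]
LOAD 0  -> [547, -7, 0]
OVER    -> [547, -7, 0, -7]
DIV     -> [547, -7, 0]
EQ      -> [547, 0]
POP     -> [547]
LOAD 2  -> [547, 12]
ADD     -> [559]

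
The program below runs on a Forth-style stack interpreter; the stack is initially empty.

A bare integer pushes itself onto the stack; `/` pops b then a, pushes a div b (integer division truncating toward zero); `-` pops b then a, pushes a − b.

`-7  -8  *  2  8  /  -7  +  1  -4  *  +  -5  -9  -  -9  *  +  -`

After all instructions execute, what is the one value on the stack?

-7 → [-7]
-8 → [-7, -8]
*  → [56]
2  → [56, 2]
8  → [56, 2, 8]
/  → [56, 0]
-7 → [56, 0, -7]
+  → [56, -7]
1  → [56, -7, 1]
-4 → [56, -7, 1, -4]
*  → [56, -7, -4]
+  → [56, -11]
-5 → [56, -11, -5]
-9 → [56, -11, -5, -9]
-  → [56, -11, 4]
-9 → [56, -11, 4, -9]
*  → [56, -11, -36]
+  → [56, -47]
-  → [103]

103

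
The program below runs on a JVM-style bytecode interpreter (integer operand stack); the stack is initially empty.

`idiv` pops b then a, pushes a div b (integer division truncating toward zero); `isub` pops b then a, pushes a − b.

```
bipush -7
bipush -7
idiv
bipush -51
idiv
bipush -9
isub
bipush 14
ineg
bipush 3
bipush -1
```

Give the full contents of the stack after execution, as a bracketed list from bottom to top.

bipush -7   -7
bipush -7   -7 -7
idiv        1
bipush -51  1 -51
idiv        0
bipush -9   0 -9
isub        9
bipush 14   9 14
ineg        9 -14
bipush 3    9 -14 3
bipush -1   9 -14 3 -1

[9, -14, 3, -1]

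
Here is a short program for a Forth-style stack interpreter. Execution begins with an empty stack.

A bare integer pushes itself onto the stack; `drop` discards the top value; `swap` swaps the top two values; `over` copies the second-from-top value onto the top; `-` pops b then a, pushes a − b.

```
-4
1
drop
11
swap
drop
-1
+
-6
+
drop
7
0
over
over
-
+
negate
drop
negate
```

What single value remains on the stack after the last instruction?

-7

-4     -> -4
1      -> -4 1
drop   -> -4
11     -> -4 11
swap   -> 11 -4
drop   -> 11
-1     -> 11 -1
+      -> 10
-6     -> 10 -6
+      -> 4
drop   -> (empty)
7      -> 7
0      -> 7 0
over   -> 7 0 7
over   -> 7 0 7 0
-      -> 7 0 7
+      -> 7 7
negate -> 7 -7
drop   -> 7
negate -> -7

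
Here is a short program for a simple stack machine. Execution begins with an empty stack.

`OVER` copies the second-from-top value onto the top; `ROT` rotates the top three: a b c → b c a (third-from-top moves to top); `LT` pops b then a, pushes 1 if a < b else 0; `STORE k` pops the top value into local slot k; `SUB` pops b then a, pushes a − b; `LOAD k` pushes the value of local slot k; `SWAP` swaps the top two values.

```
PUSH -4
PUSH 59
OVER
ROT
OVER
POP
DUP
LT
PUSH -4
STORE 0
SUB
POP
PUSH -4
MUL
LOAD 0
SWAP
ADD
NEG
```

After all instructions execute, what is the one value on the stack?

PUSH -4 -> [-4]
PUSH 59 -> [-4, 59]
OVER    -> [-4, 59, -4]
ROT     -> [59, -4, -4]
OVER    -> [59, -4, -4, -4]
POP     -> [59, -4, -4]
DUP     -> [59, -4, -4, -4]
LT      -> [59, -4, 0]
PUSH -4 -> [59, -4, 0, -4]
STORE 0 -> [59, -4, 0]
SUB     -> [59, -4]
POP     -> [59]
PUSH -4 -> [59, -4]
MUL     -> [-236]
LOAD 0  -> [-236, -4]
SWAP    -> [-4, -236]
ADD     -> [-240]
NEG     -> [240]

240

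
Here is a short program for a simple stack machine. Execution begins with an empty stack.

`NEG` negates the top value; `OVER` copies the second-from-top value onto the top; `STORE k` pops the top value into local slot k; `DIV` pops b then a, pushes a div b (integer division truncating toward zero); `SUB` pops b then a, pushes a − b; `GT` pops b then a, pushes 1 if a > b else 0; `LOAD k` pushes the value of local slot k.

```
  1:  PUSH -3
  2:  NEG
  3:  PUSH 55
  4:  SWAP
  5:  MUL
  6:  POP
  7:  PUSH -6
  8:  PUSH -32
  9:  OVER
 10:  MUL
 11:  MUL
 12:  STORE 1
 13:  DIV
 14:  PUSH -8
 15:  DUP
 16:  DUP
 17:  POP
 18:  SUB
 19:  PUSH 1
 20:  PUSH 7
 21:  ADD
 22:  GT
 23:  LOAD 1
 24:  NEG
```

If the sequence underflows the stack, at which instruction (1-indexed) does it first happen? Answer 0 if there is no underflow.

13

PUSH -3  → -3
NEG      → 3
PUSH 55  → 3 55
SWAP     → 55 3
MUL      → 165
POP      → (empty)
PUSH -6  → -6
PUSH -32 → -6 -32
OVER     → -6 -32 -6
MUL      → -6 192
MUL      → -1152
STORE 1  → (empty)
DIV  — needs 2 operands, stack has 0 → underflow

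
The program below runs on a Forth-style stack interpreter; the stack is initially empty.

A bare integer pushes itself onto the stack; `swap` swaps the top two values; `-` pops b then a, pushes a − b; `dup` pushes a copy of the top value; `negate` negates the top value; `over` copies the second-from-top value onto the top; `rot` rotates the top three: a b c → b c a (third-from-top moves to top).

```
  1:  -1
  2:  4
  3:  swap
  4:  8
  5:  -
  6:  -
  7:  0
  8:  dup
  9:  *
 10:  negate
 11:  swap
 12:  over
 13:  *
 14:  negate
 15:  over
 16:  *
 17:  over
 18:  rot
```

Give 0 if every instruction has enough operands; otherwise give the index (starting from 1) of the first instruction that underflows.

0

-1     → -1
4      → -1 4
swap   → 4 -1
8      → 4 -1 8
-      → 4 -9
-      → 13
0      → 13 0
dup    → 13 0 0
*      → 13 0
negate → 13 0
swap   → 0 13
over   → 0 13 0
*      → 0 0
negate → 0 0
over   → 0 0 0
*      → 0 0
over   → 0 0 0
rot    → 0 0 0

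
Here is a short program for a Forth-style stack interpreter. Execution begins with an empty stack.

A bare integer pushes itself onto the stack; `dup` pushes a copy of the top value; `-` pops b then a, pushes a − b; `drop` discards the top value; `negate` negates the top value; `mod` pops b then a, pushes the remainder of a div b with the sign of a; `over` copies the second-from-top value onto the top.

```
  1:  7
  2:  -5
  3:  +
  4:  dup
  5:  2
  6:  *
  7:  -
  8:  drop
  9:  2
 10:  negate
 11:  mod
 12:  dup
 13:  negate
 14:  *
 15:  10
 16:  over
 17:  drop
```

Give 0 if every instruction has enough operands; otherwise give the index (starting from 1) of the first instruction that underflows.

7       [7]
-5      [7, -5]
+       [2]
dup     [2, 2]
2       [2, 2, 2]
*       [2, 4]
-       [-2]
drop    []
2       [2]
negate  [-2]
mod  — needs 2 operands, stack has 1 → underflow

11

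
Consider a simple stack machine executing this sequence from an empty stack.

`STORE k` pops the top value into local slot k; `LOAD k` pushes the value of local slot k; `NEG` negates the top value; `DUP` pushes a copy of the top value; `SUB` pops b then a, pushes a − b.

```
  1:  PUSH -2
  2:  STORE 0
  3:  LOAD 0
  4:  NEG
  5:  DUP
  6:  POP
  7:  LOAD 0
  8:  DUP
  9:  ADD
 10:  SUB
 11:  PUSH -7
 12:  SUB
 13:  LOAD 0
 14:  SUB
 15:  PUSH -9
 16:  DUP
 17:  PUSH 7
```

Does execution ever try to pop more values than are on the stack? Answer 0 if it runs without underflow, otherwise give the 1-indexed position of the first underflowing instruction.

PUSH -2 : [-2]
STORE 0 : []
LOAD 0  : [-2]
NEG     : [2]
DUP     : [2, 2]
POP     : [2]
LOAD 0  : [2, -2]
DUP     : [2, -2, -2]
ADD     : [2, -4]
SUB     : [6]
PUSH -7 : [6, -7]
SUB     : [13]
LOAD 0  : [13, -2]
SUB     : [15]
PUSH -9 : [15, -9]
DUP     : [15, -9, -9]
PUSH 7  : [15, -9, -9, 7]

0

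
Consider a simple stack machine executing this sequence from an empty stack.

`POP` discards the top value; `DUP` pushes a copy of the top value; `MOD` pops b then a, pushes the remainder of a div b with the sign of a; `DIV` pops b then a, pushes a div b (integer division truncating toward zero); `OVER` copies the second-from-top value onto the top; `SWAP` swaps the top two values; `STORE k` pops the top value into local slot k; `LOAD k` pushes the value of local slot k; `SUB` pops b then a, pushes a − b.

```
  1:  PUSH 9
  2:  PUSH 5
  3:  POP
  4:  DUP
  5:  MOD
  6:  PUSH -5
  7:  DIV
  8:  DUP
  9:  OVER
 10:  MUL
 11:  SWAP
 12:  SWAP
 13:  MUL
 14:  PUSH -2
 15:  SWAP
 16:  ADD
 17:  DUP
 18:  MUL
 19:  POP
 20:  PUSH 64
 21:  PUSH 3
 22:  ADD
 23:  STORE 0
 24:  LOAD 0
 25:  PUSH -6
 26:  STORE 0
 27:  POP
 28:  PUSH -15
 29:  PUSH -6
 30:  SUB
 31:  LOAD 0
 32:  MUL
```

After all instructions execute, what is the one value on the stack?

PUSH 9    [9]
PUSH 5    [9, 5]
POP       [9]
DUP       [9, 9]
MOD       [0]
PUSH -5   [0, -5]
DIV       [0]
DUP       [0, 0]
OVER      [0, 0, 0]
MUL       [0, 0]
SWAP      [0, 0]
SWAP      [0, 0]
MUL       [0]
PUSH -2   [0, -2]
SWAP      [-2, 0]
ADD       [-2]
DUP       [-2, -2]
MUL       [4]
POP       []
PUSH 64   [64]
PUSH 3    [64, 3]
ADD       [67]
STORE 0   []
LOAD 0    [67]
PUSH -6   [67, -6]
STORE 0   [67]
POP       []
PUSH -15  [-15]
PUSH -6   [-15, -6]
SUB       [-9]
LOAD 0    [-9, -6]
MUL       [54]

54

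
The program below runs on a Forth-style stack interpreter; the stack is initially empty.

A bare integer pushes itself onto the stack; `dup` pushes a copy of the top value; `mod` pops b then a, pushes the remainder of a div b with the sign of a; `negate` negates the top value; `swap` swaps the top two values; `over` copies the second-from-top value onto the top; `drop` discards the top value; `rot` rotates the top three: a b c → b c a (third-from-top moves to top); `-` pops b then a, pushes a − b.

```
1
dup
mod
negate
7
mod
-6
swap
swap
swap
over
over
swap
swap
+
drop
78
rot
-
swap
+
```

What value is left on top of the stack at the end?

1      → 1
dup    → 1 1
mod    → 0
negate → 0
7      → 0 7
mod    → 0
-6     → 0 -6
swap   → -6 0
swap   → 0 -6
swap   → -6 0
over   → -6 0 -6
over   → -6 0 -6 0
swap   → -6 0 0 -6
swap   → -6 0 -6 0
+      → -6 0 -6
drop   → -6 0
78     → -6 0 78
rot    → 0 78 -6
-      → 0 84
swap   → 84 0
+      → 84

84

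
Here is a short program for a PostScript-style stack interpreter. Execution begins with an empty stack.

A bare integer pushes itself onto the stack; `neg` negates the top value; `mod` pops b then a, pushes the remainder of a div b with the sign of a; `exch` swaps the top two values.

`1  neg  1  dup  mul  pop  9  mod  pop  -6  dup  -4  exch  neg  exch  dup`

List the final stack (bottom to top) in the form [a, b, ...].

1    -> 1
neg  -> -1
1    -> -1 1
dup  -> -1 1 1
mul  -> -1 1
pop  -> -1
9    -> -1 9
mod  -> -1
pop  -> (empty)
-6   -> -6
dup  -> -6 -6
-4   -> -6 -6 -4
exch -> -6 -4 -6
neg  -> -6 -4 6
exch -> -6 6 -4
dup  -> -6 6 -4 -4

[-6, 6, -4, -4]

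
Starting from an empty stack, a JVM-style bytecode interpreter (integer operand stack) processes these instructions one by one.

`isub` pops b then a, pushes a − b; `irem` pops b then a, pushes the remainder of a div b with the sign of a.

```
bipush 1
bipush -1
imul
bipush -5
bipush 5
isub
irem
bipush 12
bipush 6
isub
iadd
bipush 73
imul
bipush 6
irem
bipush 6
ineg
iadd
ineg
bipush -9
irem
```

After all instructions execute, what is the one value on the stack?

bipush 1  -> 1
bipush -1 -> 1 -1
imul      -> -1
bipush -5 -> -1 -5
bipush 5  -> -1 -5 5
isub      -> -1 -10
irem      -> -1
bipush 12 -> -1 12
bipush 6  -> -1 12 6
isub      -> -1 6
iadd      -> 5
bipush 73 -> 5 73
imul      -> 365
bipush 6  -> 365 6
irem      -> 5
bipush 6  -> 5 6
ineg      -> 5 -6
iadd      -> -1
ineg      -> 1
bipush -9 -> 1 -9
irem      -> 1

1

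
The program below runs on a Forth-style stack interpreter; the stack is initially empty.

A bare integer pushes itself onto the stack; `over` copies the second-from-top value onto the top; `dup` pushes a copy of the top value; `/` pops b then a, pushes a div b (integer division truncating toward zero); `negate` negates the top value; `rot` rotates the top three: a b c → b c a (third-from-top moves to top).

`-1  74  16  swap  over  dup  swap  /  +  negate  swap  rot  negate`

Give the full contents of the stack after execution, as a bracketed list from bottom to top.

-1      -1
74      -1 74
16      -1 74 16
swap    -1 16 74
over    -1 16 74 16
dup     -1 16 74 16 16
swap    -1 16 74 16 16
/       -1 16 74 1
+       -1 16 75
negate  -1 16 -75
swap    -1 -75 16
rot     -75 16 -1
negate  -75 16 1

[-75, 16, 1]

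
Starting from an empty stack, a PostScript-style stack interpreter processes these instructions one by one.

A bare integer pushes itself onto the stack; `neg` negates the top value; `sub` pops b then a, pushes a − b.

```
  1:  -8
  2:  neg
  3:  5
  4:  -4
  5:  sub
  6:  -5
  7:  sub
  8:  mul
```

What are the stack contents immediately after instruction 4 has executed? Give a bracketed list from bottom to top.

[8, 5, -4]

-8   -8
neg  8
5    8 5
-4   8 5 -4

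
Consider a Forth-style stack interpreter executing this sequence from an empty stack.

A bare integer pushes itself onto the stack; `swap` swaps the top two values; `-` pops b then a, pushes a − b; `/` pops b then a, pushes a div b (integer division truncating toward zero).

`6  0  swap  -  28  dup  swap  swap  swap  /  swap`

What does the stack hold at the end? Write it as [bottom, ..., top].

6    → 6
0    → 6 0
swap → 0 6
-    → -6
28   → -6 28
dup  → -6 28 28
swap → -6 28 28
swap → -6 28 28
swap → -6 28 28
/    → -6 1
swap → 1 -6

[1, -6]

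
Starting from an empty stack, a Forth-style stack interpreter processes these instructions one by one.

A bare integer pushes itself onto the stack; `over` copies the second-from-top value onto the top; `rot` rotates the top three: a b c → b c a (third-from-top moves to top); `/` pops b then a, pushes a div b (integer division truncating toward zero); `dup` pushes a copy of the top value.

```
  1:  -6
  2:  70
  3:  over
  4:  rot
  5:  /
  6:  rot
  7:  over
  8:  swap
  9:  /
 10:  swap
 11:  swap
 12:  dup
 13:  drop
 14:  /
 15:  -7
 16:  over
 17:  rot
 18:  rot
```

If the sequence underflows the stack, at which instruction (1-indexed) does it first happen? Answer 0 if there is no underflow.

-6    [-6]
70    [-6, 70]
over  [-6, 70, -6]
rot   [70, -6, -6]
/     [70, 1]
rot  — needs 3 operands, stack has 2 → underflow

6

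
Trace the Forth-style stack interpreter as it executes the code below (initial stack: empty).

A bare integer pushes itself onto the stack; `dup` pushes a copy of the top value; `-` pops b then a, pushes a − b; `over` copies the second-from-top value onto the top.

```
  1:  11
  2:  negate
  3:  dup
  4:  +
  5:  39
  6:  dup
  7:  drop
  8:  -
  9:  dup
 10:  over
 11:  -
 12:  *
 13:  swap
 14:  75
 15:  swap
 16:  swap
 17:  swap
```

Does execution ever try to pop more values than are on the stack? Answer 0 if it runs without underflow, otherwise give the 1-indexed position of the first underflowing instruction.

13

11      [11]
negate  [-11]
dup     [-11, -11]
+       [-22]
39      [-22, 39]
dup     [-22, 39, 39]
drop    [-22, 39]
-       [-61]
dup     [-61, -61]
over    [-61, -61, -61]
-       [-61, 0]
*       [0]
swap  — needs 2 operands, stack has 1 → underflow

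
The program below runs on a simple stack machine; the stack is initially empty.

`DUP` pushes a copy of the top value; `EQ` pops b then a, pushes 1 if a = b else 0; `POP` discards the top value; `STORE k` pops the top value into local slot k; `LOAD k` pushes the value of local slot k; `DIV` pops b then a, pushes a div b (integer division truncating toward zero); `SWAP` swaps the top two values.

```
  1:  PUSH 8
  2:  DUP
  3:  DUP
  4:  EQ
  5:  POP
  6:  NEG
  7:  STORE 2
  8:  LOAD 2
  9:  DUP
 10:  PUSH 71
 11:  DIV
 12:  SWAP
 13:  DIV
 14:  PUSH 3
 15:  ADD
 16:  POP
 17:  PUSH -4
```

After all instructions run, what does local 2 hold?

PUSH 8  → 8
DUP     → 8 8
DUP     → 8 8 8
EQ      → 8 1
POP     → 8
NEG     → -8
STORE 2 → (empty)
LOAD 2  → -8
DUP     → -8 -8
PUSH 71 → -8 -8 71
DIV     → -8 0
SWAP    → 0 -8
DIV     → 0
PUSH 3  → 0 3
ADD     → 3
POP     → (empty)
PUSH -4 → -4

-8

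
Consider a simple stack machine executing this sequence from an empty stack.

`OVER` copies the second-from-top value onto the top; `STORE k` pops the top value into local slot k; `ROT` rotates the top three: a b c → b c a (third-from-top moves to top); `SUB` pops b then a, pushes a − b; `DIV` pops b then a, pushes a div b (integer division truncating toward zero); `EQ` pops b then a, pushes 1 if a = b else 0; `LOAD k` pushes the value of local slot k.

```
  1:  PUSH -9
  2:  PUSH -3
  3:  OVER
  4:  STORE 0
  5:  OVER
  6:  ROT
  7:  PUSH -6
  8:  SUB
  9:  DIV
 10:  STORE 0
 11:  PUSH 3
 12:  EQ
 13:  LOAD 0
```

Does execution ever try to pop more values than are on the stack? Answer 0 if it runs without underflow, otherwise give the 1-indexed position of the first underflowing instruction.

PUSH -9 -> [-9]
PUSH -3 -> [-9, -3]
OVER    -> [-9, -3, -9]
STORE 0 -> [-9, -3]
OVER    -> [-9, -3, -9]
ROT     -> [-3, -9, -9]
PUSH -6 -> [-3, -9, -9, -6]
SUB     -> [-3, -9, -3]
DIV     -> [-3, 3]
STORE 0 -> [-3]
PUSH 3  -> [-3, 3]
EQ      -> [0]
LOAD 0  -> [0, 3]

0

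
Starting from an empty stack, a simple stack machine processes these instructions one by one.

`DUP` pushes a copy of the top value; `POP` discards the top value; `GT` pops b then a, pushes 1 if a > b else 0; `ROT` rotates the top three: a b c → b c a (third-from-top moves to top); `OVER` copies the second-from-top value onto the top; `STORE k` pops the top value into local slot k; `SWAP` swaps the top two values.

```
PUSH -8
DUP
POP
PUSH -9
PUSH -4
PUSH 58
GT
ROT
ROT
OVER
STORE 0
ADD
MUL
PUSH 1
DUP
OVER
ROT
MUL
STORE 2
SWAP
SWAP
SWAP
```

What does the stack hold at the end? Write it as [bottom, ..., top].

[1, 0]

PUSH -8 -> [-8]
DUP     -> [-8, -8]
POP     -> [-8]
PUSH -9 -> [-8, -9]
PUSH -4 -> [-8, -9, -4]
PUSH 58 -> [-8, -9, -4, 58]
GT      -> [-8, -9, 0]
ROT     -> [-9, 0, -8]
ROT     -> [0, -8, -9]
OVER    -> [0, -8, -9, -8]
STORE 0 -> [0, -8, -9]
ADD     -> [0, -17]
MUL     -> [0]
PUSH 1  -> [0, 1]
DUP     -> [0, 1, 1]
OVER    -> [0, 1, 1, 1]
ROT     -> [0, 1, 1, 1]
MUL     -> [0, 1, 1]
STORE 2 -> [0, 1]
SWAP    -> [1, 0]
SWAP    -> [0, 1]
SWAP    -> [1, 0]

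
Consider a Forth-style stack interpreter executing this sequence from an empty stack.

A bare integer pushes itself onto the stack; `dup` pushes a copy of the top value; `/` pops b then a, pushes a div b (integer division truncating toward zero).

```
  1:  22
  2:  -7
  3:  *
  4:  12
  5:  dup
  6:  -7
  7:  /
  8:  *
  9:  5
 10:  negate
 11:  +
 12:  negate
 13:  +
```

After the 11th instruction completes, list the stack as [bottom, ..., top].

22     : [22]
-7     : [22, -7]
*      : [-154]
12     : [-154, 12]
dup    : [-154, 12, 12]
-7     : [-154, 12, 12, -7]
/      : [-154, 12, -1]
*      : [-154, -12]
5      : [-154, -12, 5]
negate : [-154, -12, -5]
+      : [-154, -17]

[-154, -17]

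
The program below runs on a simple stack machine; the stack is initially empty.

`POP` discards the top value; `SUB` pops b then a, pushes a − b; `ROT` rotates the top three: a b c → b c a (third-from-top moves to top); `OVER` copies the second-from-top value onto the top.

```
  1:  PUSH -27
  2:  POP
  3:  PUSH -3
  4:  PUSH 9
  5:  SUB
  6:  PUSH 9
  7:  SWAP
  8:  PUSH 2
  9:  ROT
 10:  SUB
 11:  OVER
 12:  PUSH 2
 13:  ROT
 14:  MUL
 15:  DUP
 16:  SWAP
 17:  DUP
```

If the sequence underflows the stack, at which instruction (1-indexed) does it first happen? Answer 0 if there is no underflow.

0

PUSH -27 : -27
POP      : (empty)
PUSH -3  : -3
PUSH 9   : -3 9
SUB      : -12
PUSH 9   : -12 9
SWAP     : 9 -12
PUSH 2   : 9 -12 2
ROT      : -12 2 9
SUB      : -12 -7
OVER     : -12 -7 -12
PUSH 2   : -12 -7 -12 2
ROT      : -12 -12 2 -7
MUL      : -12 -12 -14
DUP      : -12 -12 -14 -14
SWAP     : -12 -12 -14 -14
DUP      : -12 -12 -14 -14 -14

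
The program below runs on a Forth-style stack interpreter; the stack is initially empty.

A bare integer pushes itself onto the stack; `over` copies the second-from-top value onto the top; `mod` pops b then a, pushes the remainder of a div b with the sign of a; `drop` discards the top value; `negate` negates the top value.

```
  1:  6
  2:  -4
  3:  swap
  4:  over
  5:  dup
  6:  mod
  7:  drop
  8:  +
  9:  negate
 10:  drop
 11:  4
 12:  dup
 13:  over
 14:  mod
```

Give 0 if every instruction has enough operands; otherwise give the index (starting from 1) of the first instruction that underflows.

0

6      -> 6
-4     -> 6 -4
swap   -> -4 6
over   -> -4 6 -4
dup    -> -4 6 -4 -4
mod    -> -4 6 0
drop   -> -4 6
+      -> 2
negate -> -2
drop   -> (empty)
4      -> 4
dup    -> 4 4
over   -> 4 4 4
mod    -> 4 0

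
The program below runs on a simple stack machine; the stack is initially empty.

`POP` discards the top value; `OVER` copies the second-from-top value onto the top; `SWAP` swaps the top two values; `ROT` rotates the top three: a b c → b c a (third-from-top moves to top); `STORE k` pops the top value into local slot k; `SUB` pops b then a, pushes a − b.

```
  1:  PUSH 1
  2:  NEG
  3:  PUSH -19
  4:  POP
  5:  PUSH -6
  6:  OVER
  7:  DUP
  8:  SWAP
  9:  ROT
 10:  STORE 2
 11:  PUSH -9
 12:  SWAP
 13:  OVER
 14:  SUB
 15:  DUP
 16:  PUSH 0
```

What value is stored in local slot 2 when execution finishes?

-6

PUSH 1   -> 1
NEG      -> -1
PUSH -19 -> -1 -19
POP      -> -1
PUSH -6  -> -1 -6
OVER     -> -1 -6 -1
DUP      -> -1 -6 -1 -1
SWAP     -> -1 -6 -1 -1
ROT      -> -1 -1 -1 -6
STORE 2  -> -1 -1 -1
PUSH -9  -> -1 -1 -1 -9
SWAP     -> -1 -1 -9 -1
OVER     -> -1 -1 -9 -1 -9
SUB      -> -1 -1 -9 8
DUP      -> -1 -1 -9 8 8
PUSH 0   -> -1 -1 -9 8 8 0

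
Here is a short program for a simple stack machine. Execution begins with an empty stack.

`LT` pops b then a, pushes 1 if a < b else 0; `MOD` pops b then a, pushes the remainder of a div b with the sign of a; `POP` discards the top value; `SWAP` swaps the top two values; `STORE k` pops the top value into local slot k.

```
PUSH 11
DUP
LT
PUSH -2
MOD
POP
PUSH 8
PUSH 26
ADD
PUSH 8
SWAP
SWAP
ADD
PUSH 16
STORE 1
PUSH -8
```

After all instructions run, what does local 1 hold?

PUSH 11 -> 11
DUP     -> 11 11
LT      -> 0
PUSH -2 -> 0 -2
MOD     -> 0
POP     -> (empty)
PUSH 8  -> 8
PUSH 26 -> 8 26
ADD     -> 34
PUSH 8  -> 34 8
SWAP    -> 8 34
SWAP    -> 34 8
ADD     -> 42
PUSH 16 -> 42 16
STORE 1 -> 42
PUSH -8 -> 42 -8

16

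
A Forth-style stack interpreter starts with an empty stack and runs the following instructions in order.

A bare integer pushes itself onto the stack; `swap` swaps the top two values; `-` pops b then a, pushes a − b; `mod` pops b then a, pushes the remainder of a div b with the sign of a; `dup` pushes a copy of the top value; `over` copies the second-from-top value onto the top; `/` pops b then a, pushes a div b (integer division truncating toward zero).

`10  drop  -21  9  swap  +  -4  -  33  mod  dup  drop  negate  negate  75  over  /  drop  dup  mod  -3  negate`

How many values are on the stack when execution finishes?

10     : 10
drop   : (empty)
-21    : -21
9      : -21 9
swap   : 9 -21
+      : -12
-4     : -12 -4
-      : -8
33     : -8 33
mod    : -8
dup    : -8 -8
drop   : -8
negate : 8
negate : -8
75     : -8 75
over   : -8 75 -8
/      : -8 -9
drop   : -8
dup    : -8 -8
mod    : 0
-3     : 0 -3
negate : 0 3

2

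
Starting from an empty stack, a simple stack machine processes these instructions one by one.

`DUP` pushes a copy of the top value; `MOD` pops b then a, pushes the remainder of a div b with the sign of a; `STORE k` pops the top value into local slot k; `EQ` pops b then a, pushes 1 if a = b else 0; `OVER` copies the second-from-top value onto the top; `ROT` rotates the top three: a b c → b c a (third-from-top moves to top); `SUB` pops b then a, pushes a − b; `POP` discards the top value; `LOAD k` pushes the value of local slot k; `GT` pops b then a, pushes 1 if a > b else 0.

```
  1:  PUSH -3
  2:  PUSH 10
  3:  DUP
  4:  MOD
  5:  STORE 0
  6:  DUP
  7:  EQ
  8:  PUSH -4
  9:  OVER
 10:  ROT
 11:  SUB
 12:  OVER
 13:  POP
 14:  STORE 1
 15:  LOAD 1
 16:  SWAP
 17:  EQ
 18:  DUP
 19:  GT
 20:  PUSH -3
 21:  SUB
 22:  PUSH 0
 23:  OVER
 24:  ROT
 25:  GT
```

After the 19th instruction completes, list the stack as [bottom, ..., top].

PUSH -3  -3
PUSH 10  -3 10
DUP      -3 10 10
MOD      -3 0
STORE 0  -3
DUP      -3 -3
EQ       1
PUSH -4  1 -4
OVER     1 -4 1
ROT      -4 1 1
SUB      -4 0
OVER     -4 0 -4
POP      -4 0
STORE 1  -4
LOAD 1   -4 0
SWAP     0 -4
EQ       0
DUP      0 0
GT       0

[0]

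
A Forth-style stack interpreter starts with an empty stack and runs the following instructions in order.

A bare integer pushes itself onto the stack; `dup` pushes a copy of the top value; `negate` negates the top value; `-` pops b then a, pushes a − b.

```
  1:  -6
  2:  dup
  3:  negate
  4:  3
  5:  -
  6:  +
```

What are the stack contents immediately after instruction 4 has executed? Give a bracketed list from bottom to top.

[-6, 6, 3]

-6     → -6
dup    → -6 -6
negate → -6 6
3      → -6 6 3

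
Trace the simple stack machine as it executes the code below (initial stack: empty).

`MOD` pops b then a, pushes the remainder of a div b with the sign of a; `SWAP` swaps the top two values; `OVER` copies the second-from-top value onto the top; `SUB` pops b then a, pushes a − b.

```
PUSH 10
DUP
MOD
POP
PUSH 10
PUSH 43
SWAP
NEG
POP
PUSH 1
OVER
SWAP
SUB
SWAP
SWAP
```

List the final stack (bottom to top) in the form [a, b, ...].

[43, 42]

PUSH 10 → [10]
DUP     → [10, 10]
MOD     → [0]
POP     → []
PUSH 10 → [10]
PUSH 43 → [10, 43]
SWAP    → [43, 10]
NEG     → [43, -10]
POP     → [43]
PUSH 1  → [43, 1]
OVER    → [43, 1, 43]
SWAP    → [43, 43, 1]
SUB     → [43, 42]
SWAP    → [42, 43]
SWAP    → [43, 42]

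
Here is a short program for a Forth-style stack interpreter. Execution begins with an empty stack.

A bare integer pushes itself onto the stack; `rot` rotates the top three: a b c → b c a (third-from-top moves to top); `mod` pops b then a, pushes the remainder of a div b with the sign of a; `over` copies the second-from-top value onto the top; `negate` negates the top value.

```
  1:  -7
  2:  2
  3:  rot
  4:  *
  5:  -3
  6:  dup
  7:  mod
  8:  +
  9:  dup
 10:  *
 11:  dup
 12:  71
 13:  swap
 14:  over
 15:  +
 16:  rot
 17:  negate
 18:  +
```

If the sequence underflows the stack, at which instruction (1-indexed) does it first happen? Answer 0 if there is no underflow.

3

-7 : -7
2  : -7 2
rot  — needs 3 operands, stack has 2 → underflow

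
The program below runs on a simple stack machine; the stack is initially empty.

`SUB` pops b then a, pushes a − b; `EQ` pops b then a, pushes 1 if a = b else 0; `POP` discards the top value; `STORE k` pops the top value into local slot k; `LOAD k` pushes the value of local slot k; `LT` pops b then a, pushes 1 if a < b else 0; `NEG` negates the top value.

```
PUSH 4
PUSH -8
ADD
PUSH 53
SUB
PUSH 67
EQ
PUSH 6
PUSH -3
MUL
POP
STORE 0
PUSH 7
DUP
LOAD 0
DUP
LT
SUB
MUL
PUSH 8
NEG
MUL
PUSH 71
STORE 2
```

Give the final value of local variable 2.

PUSH 4   [4]
PUSH -8  [4, -8]
ADD      [-4]
PUSH 53  [-4, 53]
SUB      [-57]
PUSH 67  [-57, 67]
EQ       [0]
PUSH 6   [0, 6]
PUSH -3  [0, 6, -3]
MUL      [0, -18]
POP      [0]
STORE 0  []
PUSH 7   [7]
DUP      [7, 7]
LOAD 0   [7, 7, 0]
DUP      [7, 7, 0, 0]
LT       [7, 7, 0]
SUB      [7, 7]
MUL      [49]
PUSH 8   [49, 8]
NEG      [49, -8]
MUL      [-392]
PUSH 71  [-392, 71]
STORE 2  [-392]

71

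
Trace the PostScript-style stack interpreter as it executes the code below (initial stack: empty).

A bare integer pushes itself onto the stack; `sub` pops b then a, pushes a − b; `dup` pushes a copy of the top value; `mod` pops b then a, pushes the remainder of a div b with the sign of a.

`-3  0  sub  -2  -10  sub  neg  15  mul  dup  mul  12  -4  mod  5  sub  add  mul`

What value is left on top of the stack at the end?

-3  -> [-3]
0   -> [-3, 0]
sub -> [-3]
-2  -> [-3, -2]
-10 -> [-3, -2, -10]
sub -> [-3, 8]
neg -> [-3, -8]
15  -> [-3, -8, 15]
mul -> [-3, -120]
dup -> [-3, -120, -120]
mul -> [-3, 14400]
12  -> [-3, 14400, 12]
-4  -> [-3, 14400, 12, -4]
mod -> [-3, 14400, 0]
5   -> [-3, 14400, 0, 5]
sub -> [-3, 14400, -5]
add -> [-3, 14395]
mul -> [-43185]

-43185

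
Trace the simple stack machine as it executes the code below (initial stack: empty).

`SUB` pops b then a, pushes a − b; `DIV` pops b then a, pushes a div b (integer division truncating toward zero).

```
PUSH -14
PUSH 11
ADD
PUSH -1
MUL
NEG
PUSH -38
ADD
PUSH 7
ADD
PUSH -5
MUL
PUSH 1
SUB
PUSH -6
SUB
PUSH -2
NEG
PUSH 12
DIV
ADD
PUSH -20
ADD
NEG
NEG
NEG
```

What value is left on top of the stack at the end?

PUSH -14 -> [-14]
PUSH 11  -> [-14, 11]
ADD      -> [-3]
PUSH -1  -> [-3, -1]
MUL      -> [3]
NEG      -> [-3]
PUSH -38 -> [-3, -38]
ADD      -> [-41]
PUSH 7   -> [-41, 7]
ADD      -> [-34]
PUSH -5  -> [-34, -5]
MUL      -> [170]
PUSH 1   -> [170, 1]
SUB      -> [169]
PUSH -6  -> [169, -6]
SUB      -> [175]
PUSH -2  -> [175, -2]
NEG      -> [175, 2]
PUSH 12  -> [175, 2, 12]
DIV      -> [175, 0]
ADD      -> [175]
PUSH -20 -> [175, -20]
ADD      -> [155]
NEG      -> [-155]
NEG      -> [155]
NEG      -> [-155]

-155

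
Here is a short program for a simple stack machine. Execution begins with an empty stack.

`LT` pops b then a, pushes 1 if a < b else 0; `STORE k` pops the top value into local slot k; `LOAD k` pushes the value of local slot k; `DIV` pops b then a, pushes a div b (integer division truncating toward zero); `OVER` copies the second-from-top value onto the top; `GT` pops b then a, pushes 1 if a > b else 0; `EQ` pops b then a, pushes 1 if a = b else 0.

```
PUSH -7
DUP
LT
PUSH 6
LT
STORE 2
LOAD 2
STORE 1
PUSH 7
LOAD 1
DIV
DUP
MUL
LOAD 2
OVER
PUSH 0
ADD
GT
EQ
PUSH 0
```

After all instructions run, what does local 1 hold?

1

PUSH -7 : [-7]
DUP     : [-7, -7]
LT      : [0]
PUSH 6  : [0, 6]
LT      : [1]
STORE 2 : []
LOAD 2  : [1]
STORE 1 : []
PUSH 7  : [7]
LOAD 1  : [7, 1]
DIV     : [7]
DUP     : [7, 7]
MUL     : [49]
LOAD 2  : [49, 1]
OVER    : [49, 1, 49]
PUSH 0  : [49, 1, 49, 0]
ADD     : [49, 1, 49]
GT      : [49, 0]
EQ      : [0]
PUSH 0  : [0, 0]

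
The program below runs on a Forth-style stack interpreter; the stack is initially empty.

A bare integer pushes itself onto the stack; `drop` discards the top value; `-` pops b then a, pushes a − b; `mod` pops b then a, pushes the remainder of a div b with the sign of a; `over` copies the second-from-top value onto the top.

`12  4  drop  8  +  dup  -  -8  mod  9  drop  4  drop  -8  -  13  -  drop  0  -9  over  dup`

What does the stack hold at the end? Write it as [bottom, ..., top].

12   : [12]
4    : [12, 4]
drop : [12]
8    : [12, 8]
+    : [20]
dup  : [20, 20]
-    : [0]
-8   : [0, -8]
mod  : [0]
9    : [0, 9]
drop : [0]
4    : [0, 4]
drop : [0]
-8   : [0, -8]
-    : [8]
13   : [8, 13]
-    : [-5]
drop : []
0    : [0]
-9   : [0, -9]
over : [0, -9, 0]
dup  : [0, -9, 0, 0]

[0, -9, 0, 0]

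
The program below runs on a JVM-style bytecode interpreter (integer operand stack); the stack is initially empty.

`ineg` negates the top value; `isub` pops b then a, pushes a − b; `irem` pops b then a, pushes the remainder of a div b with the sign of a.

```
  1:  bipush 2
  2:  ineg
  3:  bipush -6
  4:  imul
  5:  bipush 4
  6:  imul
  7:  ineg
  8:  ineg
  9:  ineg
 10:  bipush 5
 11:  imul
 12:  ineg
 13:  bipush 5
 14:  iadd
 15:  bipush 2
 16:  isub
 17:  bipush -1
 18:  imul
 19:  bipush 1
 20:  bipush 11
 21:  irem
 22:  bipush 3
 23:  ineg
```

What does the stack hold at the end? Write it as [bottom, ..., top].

[-243, 1, -3]

bipush 2   2
ineg       -2
bipush -6  -2 -6
imul       12
bipush 4   12 4
imul       48
ineg       -48
ineg       48
ineg       -48
bipush 5   -48 5
imul       -240
ineg       240
bipush 5   240 5
iadd       245
bipush 2   245 2
isub       243
bipush -1  243 -1
imul       -243
bipush 1   -243 1
bipush 11  -243 1 11
irem       -243 1
bipush 3   -243 1 3
ineg       -243 1 -3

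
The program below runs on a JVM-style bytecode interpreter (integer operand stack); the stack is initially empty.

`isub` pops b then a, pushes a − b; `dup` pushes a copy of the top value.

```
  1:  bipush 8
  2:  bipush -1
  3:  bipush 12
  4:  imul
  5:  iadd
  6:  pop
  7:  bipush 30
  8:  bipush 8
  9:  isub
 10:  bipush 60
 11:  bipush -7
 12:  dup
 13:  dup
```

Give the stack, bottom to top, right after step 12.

bipush 8  : 8
bipush -1 : 8 -1
bipush 12 : 8 -1 12
imul      : 8 -12
iadd      : -4
pop       : (empty)
bipush 30 : 30
bipush 8  : 30 8
isub      : 22
bipush 60 : 22 60
bipush -7 : 22 60 -7
dup       : 22 60 -7 -7

[22, 60, -7, -7]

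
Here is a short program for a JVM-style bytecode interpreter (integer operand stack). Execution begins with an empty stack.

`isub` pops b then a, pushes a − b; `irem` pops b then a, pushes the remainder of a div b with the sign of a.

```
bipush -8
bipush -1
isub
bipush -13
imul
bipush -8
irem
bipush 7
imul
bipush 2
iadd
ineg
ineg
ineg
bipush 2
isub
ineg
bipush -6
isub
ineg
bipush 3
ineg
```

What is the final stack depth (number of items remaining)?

2

bipush -8   [-8]
bipush -1   [-8, -1]
isub        [-7]
bipush -13  [-7, -13]
imul        [91]
bipush -8   [91, -8]
irem        [3]
bipush 7    [3, 7]
imul        [21]
bipush 2    [21, 2]
iadd        [23]
ineg        [-23]
ineg        [23]
ineg        [-23]
bipush 2    [-23, 2]
isub        [-25]
ineg        [25]
bipush -6   [25, -6]
isub        [31]
ineg        [-31]
bipush 3    [-31, 3]
ineg        [-31, -3]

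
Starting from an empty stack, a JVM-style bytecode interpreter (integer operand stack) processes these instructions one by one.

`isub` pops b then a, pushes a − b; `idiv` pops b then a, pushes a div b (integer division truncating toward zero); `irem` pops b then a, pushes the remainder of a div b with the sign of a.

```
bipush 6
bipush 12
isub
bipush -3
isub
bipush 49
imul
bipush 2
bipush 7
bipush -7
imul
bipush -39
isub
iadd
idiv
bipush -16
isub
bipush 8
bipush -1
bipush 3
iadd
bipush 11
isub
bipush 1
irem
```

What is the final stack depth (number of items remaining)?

3

bipush 6   : [6]
bipush 12  : [6, 12]
isub       : [-6]
bipush -3  : [-6, -3]
isub       : [-3]
bipush 49  : [-3, 49]
imul       : [-147]
bipush 2   : [-147, 2]
bipush 7   : [-147, 2, 7]
bipush -7  : [-147, 2, 7, -7]
imul       : [-147, 2, -49]
bipush -39 : [-147, 2, -49, -39]
isub       : [-147, 2, -10]
iadd       : [-147, -8]
idiv       : [18]
bipush -16 : [18, -16]
isub       : [34]
bipush 8   : [34, 8]
bipush -1  : [34, 8, -1]
bipush 3   : [34, 8, -1, 3]
iadd       : [34, 8, 2]
bipush 11  : [34, 8, 2, 11]
isub       : [34, 8, -9]
bipush 1   : [34, 8, -9, 1]
irem       : [34, 8, 0]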